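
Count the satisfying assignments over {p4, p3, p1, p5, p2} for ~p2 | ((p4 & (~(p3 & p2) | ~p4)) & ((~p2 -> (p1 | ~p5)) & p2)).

20

Initial set: {(~p2 | ((p4 & (~(p3 & p2) | ~p4)) & ((~p2 -> (p1 | ~p5)) & p2)))}.
(~p2 | ((p4 & (~(p3 & p2) | ~p4)) & ((~p2 -> (p1 | ~p5)) & p2))): β-rule — branch into ~p2  //  ((p4 & (~(p3 & p2) | ~p4)) & ((~p2 -> (p1 | ~p5)) & p2)).
  branch 1 (add ~p2):
    ○ open, literals {p2=F}.
  branch 2 (add ((p4 & (~(p3 & p2) | ~p4)) & ((~p2 -> (p1 | ~p5)) & p2))):
    ((p4 & (~(p3 & p2) | ~p4)) & ((~p2 -> (p1 | ~p5)) & p2)): α-rule — add (p4 & (~(p3 & p2) | ~p4)), ((~p2 -> (p1 | ~p5)) & p2).
    (p4 & (~(p3 & p2) | ~p4)): α-rule — add p4, (~(p3 & p2) | ~p4).
    ((~p2 -> (p1 | ~p5)) & p2): α-rule — add (~p2 -> (p1 | ~p5)), p2.
    (~(p3 & p2) | ~p4): β-rule — branch into ~(p3 & p2)  //  ~p4.
      branch 2.1 (add ~(p3 & p2)):
        (~p2 -> (p1 | ~p5)): β-rule — branch into ~~p2  //  (p1 | ~p5).
          branch 2.1.1 (add ~~p2):
            ~(p3 & p2): β-rule — branch into ~p3  //  ~p2.
              branch 2.1.1.1 (add ~p3):
                ○ open, literals {p2=T, p3=F, p4=T}.
              branch 2.1.1.2 (add ~p2):
                × closes — contains both p2 and ~p2.
          branch 2.1.2 (add (p1 | ~p5)):
            ~(p3 & p2): β-rule — branch into ~p3  //  ~p2.
              branch 2.1.2.1 (add ~p3):
                (p1 | ~p5): β-rule — branch into p1  //  ~p5.
                  branch 2.1.2.1.1 (add p1):
                    ○ open, literals {p1=T, p2=T, p3=F, p4=T}.
                  branch 2.1.2.1.2 (add ~p5):
                    ○ open, literals {p2=T, p3=F, p4=T, p5=F}.
              branch 2.1.2.2 (add ~p2):
                × closes — contains both p2 and ~p2.
      branch 2.2 (add ~p4):
        × closes — contains both p4 and ~p4.
3 branches closed, 4 open.
Each open branch fixes some atoms; the unmentioned ones are free. Counting distinct full assignments: branch {p2=F} (p4, p3, p1, p5) contributes 16 new; branch {p2=T, p3=F, p4=T} (p1, p5) contributes 4 new; branch {p1=T, p2=T, p3=F, p4=T} (p5) contributes 0 new; branch {p2=T, p3=F, p4=T, p5=F} (p1) contributes 0 new. Total: 20.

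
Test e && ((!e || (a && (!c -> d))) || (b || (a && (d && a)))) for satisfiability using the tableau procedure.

Satisfiable

Initial set: {T (e && ((!e || (a && (!c -> d))) || (b || (a && (d && a)))))}.
T (e && ((!e || (a && (!c -> d))) || (b || (a && (d && a))))): α-rule — add T e, T ((!e || (a && (!c -> d))) || (b || (a && (d && a)))).
T ((!e || (a && (!c -> d))) || (b || (a && (d && a)))): β-rule — branch into T (!e || (a && (!c -> d)))  //  T (b || (a && (d && a))).
  branch 1 (add T (!e || (a && (!c -> d)))):
    T (!e || (a && (!c -> d))): β-rule — branch into T !e  //  T (a && (!c -> d)).
      branch 1.1 (add T !e):
        × closes — contains both e and !e.
      branch 1.2 (add T (a && (!c -> d))):
        T (a && (!c -> d)): α-rule — add T a, T (!c -> d).
        T (!c -> d): β-rule — branch into F !c  //  T d.
          branch 1.2.1 (add F !c):
            ○ open, literals {a=T, c=T, e=T}.
          branch 1.2.2 (add T d):
            ○ open, literals {a=T, d=T, e=T}.
  branch 2 (add T (b || (a && (d && a)))):
    T (b || (a && (d && a))): β-rule — branch into T b  //  T (a && (d && a)).
      branch 2.1 (add T b):
        ○ open, literals {b=T, e=T}.
      branch 2.2 (add T (a && (d && a))):
        T (a && (d && a)): α-rule — add T a, T (d && a).
        T (d && a): α-rule — add T d, T a.
        ○ open, literals {a=T, d=T, e=T}.
1 branch closed, 4 open.
An open branch gives a satisfying assignment: a=T, c=T, e=T.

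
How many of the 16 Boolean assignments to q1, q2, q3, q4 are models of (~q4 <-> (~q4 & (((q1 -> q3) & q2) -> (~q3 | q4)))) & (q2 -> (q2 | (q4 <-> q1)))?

Initial set: {((~q4 <-> (~q4 & (((q1 -> q3) & q2) -> (~q3 | q4)))) & (q2 -> (q2 | (q4 <-> q1))))}.
((~q4 <-> (~q4 & (((q1 -> q3) & q2) -> (~q3 | q4)))) & (q2 -> (q2 | (q4 <-> q1)))): α-rule — add (~q4 <-> (~q4 & (((q1 -> q3) & q2) -> (~q3 | q4)))), (q2 -> (q2 | (q4 <-> q1))).
(~q4 <-> (~q4 & (((q1 -> q3) & q2) -> (~q3 | q4)))): β-rule — branch into ~q4, (~q4 & (((q1 -> q3) & q2) -> (~q3 | q4)))  //  ~~q4, ~(~q4 & (((q1 -> q3) & q2) -> (~q3 | q4))).
  branch 1 (add ~q4, (~q4 & (((q1 -> q3) & q2) -> (~q3 | q4)))):
    (~q4 & (((q1 -> q3) & q2) -> (~q3 | q4))): α-rule — add ~q4, (((q1 -> q3) & q2) -> (~q3 | q4)).
    (q2 -> (q2 | (q4 <-> q1))): β-rule — branch into ~q2  //  (q2 | (q4 <-> q1)).
      branch 1.1 (add ~q2):
        (((q1 -> q3) & q2) -> (~q3 | q4)): β-rule — branch into ~((q1 -> q3) & q2)  //  (~q3 | q4).
          branch 1.1.1 (add ~((q1 -> q3) & q2)):
            ~((q1 -> q3) & q2): β-rule — branch into ~(q1 -> q3)  //  ~q2.
              branch 1.1.1.1 (add ~(q1 -> q3)):
                ~(q1 -> q3): α-rule — add q1, ~q3.
                ○ open, literals {q1=true, q2=false, q3=false, q4=false}.
              branch 1.1.1.2 (add ~q2):
                ○ open, literals {q2=false, q4=false}.
          branch 1.1.2 (add (~q3 | q4)):
            (~q3 | q4): β-rule — branch into ~q3  //  q4.
              branch 1.1.2.1 (add ~q3):
                ○ open, literals {q2=false, q3=false, q4=false}.
              branch 1.1.2.2 (add q4):
                × closes — contains both q4 and ~q4.
      branch 1.2 (add (q2 | (q4 <-> q1))):
        (((q1 -> q3) & q2) -> (~q3 | q4)): β-rule — branch into ~((q1 -> q3) & q2)  //  (~q3 | q4).
          branch 1.2.1 (add ~((q1 -> q3) & q2)):
            (q2 | (q4 <-> q1)): β-rule — branch into q2  //  (q4 <-> q1).
              branch 1.2.1.1 (add q2):
                ~((q1 -> q3) & q2): β-rule — branch into ~(q1 -> q3)  //  ~q2.
                  branch 1.2.1.1.1 (add ~(q1 -> q3)):
                    ~(q1 -> q3): α-rule — add q1, ~q3.
                    ○ open, literals {q1=true, q2=true, q3=false, q4=false}.
                  branch 1.2.1.1.2 (add ~q2):
                    × closes — contains both q2 and ~q2.
              branch 1.2.1.2 (add (q4 <-> q1)):
                ~((q1 -> q3) & q2): β-rule — branch into ~(q1 -> q3)  //  ~q2.
                  branch 1.2.1.2.1 (add ~(q1 -> q3)):
                    ~(q1 -> q3): α-rule — add q1, ~q3.
                    (q4 <-> q1): β-rule — branch into q4, q1  //  ~q4, ~q1.
                      branch 1.2.1.2.1.1 (add q4, q1):
                        × closes — contains both q4 and ~q4.
                      branch 1.2.1.2.1.2 (add ~q4, ~q1):
                        × closes — contains both q1 and ~q1.
                  branch 1.2.1.2.2 (add ~q2):
                    (q4 <-> q1): β-rule — branch into q4, q1  //  ~q4, ~q1.
                      branch 1.2.1.2.2.1 (add q4, q1):
                        × closes — contains both q4 and ~q4.
                      branch 1.2.1.2.2.2 (add ~q4, ~q1):
                        ○ open, literals {q1=false, q2=false, q4=false}.
          branch 1.2.2 (add (~q3 | q4)):
            (q2 | (q4 <-> q1)): β-rule — branch into q2  //  (q4 <-> q1).
              branch 1.2.2.1 (add q2):
                (~q3 | q4): β-rule — branch into ~q3  //  q4.
                  branch 1.2.2.1.1 (add ~q3):
                    ○ open, literals {q2=true, q3=false, q4=false}.
                  branch 1.2.2.1.2 (add q4):
                    × closes — contains both q4 and ~q4.
              branch 1.2.2.2 (add (q4 <-> q1)):
                (~q3 | q4): β-rule — branch into ~q3  //  q4.
                  branch 1.2.2.2.1 (add ~q3):
                    (q4 <-> q1): β-rule — branch into q4, q1  //  ~q4, ~q1.
                      branch 1.2.2.2.1.1 (add q4, q1):
                        × closes — contains both q4 and ~q4.
                      branch 1.2.2.2.1.2 (add ~q4, ~q1):
                        ○ open, literals {q1=false, q3=false, q4=false}.
                  branch 1.2.2.2.2 (add q4):
                    × closes — contains both q4 and ~q4.
  branch 2 (add ~~q4, ~(~q4 & (((q1 -> q3) & q2) -> (~q3 | q4)))):
    (q2 -> (q2 | (q4 <-> q1))): β-rule — branch into ~q2  //  (q2 | (q4 <-> q1)).
      branch 2.1 (add ~q2):
        ~(~q4 & (((q1 -> q3) & q2) -> (~q3 | q4))): β-rule — branch into ~~q4  //  ~(((q1 -> q3) & q2) -> (~q3 | q4)).
          branch 2.1.1 (add ~~q4):
            ○ open, literals {q2=false, q4=true}.
          branch 2.1.2 (add ~(((q1 -> q3) & q2) -> (~q3 | q4))):
            ~(((q1 -> q3) & q2) -> (~q3 | q4)): α-rule — add ((q1 -> q3) & q2), ~(~q3 | q4).
            ((q1 -> q3) & q2): α-rule — add (q1 -> q3), q2.
            × closes — contains both q2 and ~q2.
      branch 2.2 (add (q2 | (q4 <-> q1))):
        ~(~q4 & (((q1 -> q3) & q2) -> (~q3 | q4))): β-rule — branch into ~~q4  //  ~(((q1 -> q3) & q2) -> (~q3 | q4)).
          branch 2.2.1 (add ~~q4):
            (q2 | (q4 <-> q1)): β-rule — branch into q2  //  (q4 <-> q1).
              branch 2.2.1.1 (add q2):
                ○ open, literals {q2=true, q4=true}.
              branch 2.2.1.2 (add (q4 <-> q1)):
                (q4 <-> q1): β-rule — branch into q4, q1  //  ~q4, ~q1.
                  branch 2.2.1.2.1 (add q4, q1):
                    ○ open, literals {q1=true, q4=true}.
                  branch 2.2.1.2.2 (add ~q4, ~q1):
                    × closes — contains both q4 and ~q4.
          branch 2.2.2 (add ~(((q1 -> q3) & q2) -> (~q3 | q4))):
            ~(((q1 -> q3) & q2) -> (~q3 | q4)): α-rule — add ((q1 -> q3) & q2), ~(~q3 | q4).
            ((q1 -> q3) & q2): α-rule — add (q1 -> q3), q2.
            ~(~q3 | q4): α-rule — add ~~q3, ~q4.
            × closes — contains both q4 and ~q4.
11 branches closed, 10 open.
Each open branch fixes some atoms; the unmentioned ones are free. Counting distinct full assignments: branch {q1=true, q2=false, q3=false, q4=false} (none free) contributes 1 new; branch {q2=false, q4=false} (q1, q3) contributes 3 new; branch {q2=false, q3=false, q4=false} (q1) contributes 0 new; branch {q1=true, q2=true, q3=false, q4=false} (none free) contributes 1 new; branch {q1=false, q2=false, q4=false} (q3) contributes 0 new; branch {q2=true, q3=false, q4=false} (q1) contributes 1 new; branch {q1=false, q3=false, q4=false} (q2) contributes 0 new; branch {q2=false, q4=true} (q1, q3) contributes 4 new; branch {q2=true, q4=true} (q1, q3) contributes 4 new; branch {q1=true, q4=true} (q2, q3) contributes 0 new. Total: 14.

14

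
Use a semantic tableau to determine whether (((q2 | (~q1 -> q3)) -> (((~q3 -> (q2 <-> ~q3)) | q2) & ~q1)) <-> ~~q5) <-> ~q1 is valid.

Not valid

Assume the negation and expand:
Initial set: {~((((q2 | (~q1 -> q3)) -> (((~q3 -> (q2 <-> ~q3)) | q2) & ~q1)) <-> ~~q5) <-> ~q1)}.
~((((q2 | (~q1 -> q3)) -> (((~q3 -> (q2 <-> ~q3)) | q2) & ~q1)) <-> ~~q5) <-> ~q1): β-rule — branch into (((q2 | (~q1 -> q3)) -> (((~q3 -> (q2 <-> ~q3)) | q2) & ~q1)) <-> ~~q5), ~~q1  //  ~(((q2 | (~q1 -> q3)) -> (((~q3 -> (q2 <-> ~q3)) | q2) & ~q1)) <-> ~~q5), ~q1.
  branch 1 (add (((q2 | (~q1 -> q3)) -> (((~q3 -> (q2 <-> ~q3)) | q2) & ~q1)) <-> ~~q5), ~~q1):
    (((q2 | (~q1 -> q3)) -> (((~q3 -> (q2 <-> ~q3)) | q2) & ~q1)) <-> ~~q5): β-rule — branch into ((q2 | (~q1 -> q3)) -> (((~q3 -> (q2 <-> ~q3)) | q2) & ~q1)), ~~q5  //  ~((q2 | (~q1 -> q3)) -> (((~q3 -> (q2 <-> ~q3)) | q2) & ~q1)), ~~~q5.
      branch 1.1 (add ((q2 | (~q1 -> q3)) -> (((~q3 -> (q2 <-> ~q3)) | q2) & ~q1)), ~~q5):
        ~~q5: drop double negation, giving q5.
        ((q2 | (~q1 -> q3)) -> (((~q3 -> (q2 <-> ~q3)) | q2) & ~q1)): β-rule — branch into ~(q2 | (~q1 -> q3))  //  (((~q3 -> (q2 <-> ~q3)) | q2) & ~q1).
          branch 1.1.1 (add ~(q2 | (~q1 -> q3))):
            ~(q2 | (~q1 -> q3)): α-rule — add ~q2, ~(~q1 -> q3).
            ~(~q1 -> q3): α-rule — add ~q1, ~q3.
            × closes — contains both q1 and ~q1.
          branch 1.1.2 (add (((~q3 -> (q2 <-> ~q3)) | q2) & ~q1)):
            (((~q3 -> (q2 <-> ~q3)) | q2) & ~q1): α-rule — add ((~q3 -> (q2 <-> ~q3)) | q2), ~q1.
            × closes — contains both q1 and ~q1.
      branch 1.2 (add ~((q2 | (~q1 -> q3)) -> (((~q3 -> (q2 <-> ~q3)) | q2) & ~q1)), ~~~q5):
        ~((q2 | (~q1 -> q3)) -> (((~q3 -> (q2 <-> ~q3)) | q2) & ~q1)): α-rule — add (q2 | (~q1 -> q3)), ~(((~q3 -> (q2 <-> ~q3)) | q2) & ~q1).
        ~~~q5: drop double negation, giving ~q5.
        (q2 | (~q1 -> q3)): β-rule — branch into q2  //  (~q1 -> q3).
          branch 1.2.1 (add q2):
            ~(((~q3 -> (q2 <-> ~q3)) | q2) & ~q1): β-rule — branch into ~((~q3 -> (q2 <-> ~q3)) | q2)  //  ~~q1.
              branch 1.2.1.1 (add ~((~q3 -> (q2 <-> ~q3)) | q2)):
                ~((~q3 -> (q2 <-> ~q3)) | q2): α-rule — add ~(~q3 -> (q2 <-> ~q3)), ~q2.
                × closes — contains both q2 and ~q2.
              branch 1.2.1.2 (add ~~q1):
                ○ open, literals {q1=true, q2=true, q5=false}.
          branch 1.2.2 (add (~q1 -> q3)):
            ~(((~q3 -> (q2 <-> ~q3)) | q2) & ~q1): β-rule — branch into ~((~q3 -> (q2 <-> ~q3)) | q2)  //  ~~q1.
              branch 1.2.2.1 (add ~((~q3 -> (q2 <-> ~q3)) | q2)):
                ~((~q3 -> (q2 <-> ~q3)) | q2): α-rule — add ~(~q3 -> (q2 <-> ~q3)), ~q2.
                ~(~q3 -> (q2 <-> ~q3)): α-rule — add ~q3, ~(q2 <-> ~q3).
                (~q1 -> q3): β-rule — branch into ~~q1  //  q3.
                  branch 1.2.2.1.1 (add ~~q1):
                    ~(q2 <-> ~q3): β-rule — branch into q2, ~~q3  //  ~q2, ~q3.
                      branch 1.2.2.1.1.1 (add q2, ~~q3):
                        × closes — contains both q2 and ~q2.
                      branch 1.2.2.1.1.2 (add ~q2, ~q3):
                        ○ open, literals {q1=true, q2=false, q3=false, q5=false}.
                  branch 1.2.2.1.2 (add q3):
                    × closes — contains both q3 and ~q3.
              branch 1.2.2.2 (add ~~q1):
                (~q1 -> q3): β-rule — branch into ~~q1  //  q3.
                  branch 1.2.2.2.1 (add ~~q1):
                    ○ open, literals {q1=true, q5=false}.
                  branch 1.2.2.2.2 (add q3):
                    ○ open, literals {q1=true, q3=true, q5=false}.
  branch 2 (add ~(((q2 | (~q1 -> q3)) -> (((~q3 -> (q2 <-> ~q3)) | q2) & ~q1)) <-> ~~q5), ~q1):
    ~(((q2 | (~q1 -> q3)) -> (((~q3 -> (q2 <-> ~q3)) | q2) & ~q1)) <-> ~~q5): β-rule — branch into ((q2 | (~q1 -> q3)) -> (((~q3 -> (q2 <-> ~q3)) | q2) & ~q1)), ~~~q5  //  ~((q2 | (~q1 -> q3)) -> (((~q3 -> (q2 <-> ~q3)) | q2) & ~q1)), ~~q5.
      branch 2.1 (add ((q2 | (~q1 -> q3)) -> (((~q3 -> (q2 <-> ~q3)) | q2) & ~q1)), ~~~q5):
        ~~~q5: drop double negation, giving ~q5.
        ((q2 | (~q1 -> q3)) -> (((~q3 -> (q2 <-> ~q3)) | q2) & ~q1)): β-rule — branch into ~(q2 | (~q1 -> q3))  //  (((~q3 -> (q2 <-> ~q3)) | q2) & ~q1).
          branch 2.1.1 (add ~(q2 | (~q1 -> q3))):
            ~(q2 | (~q1 -> q3)): α-rule — add ~q2, ~(~q1 -> q3).
            ~(~q1 -> q3): α-rule — add ~q1, ~q3.
            ○ open, literals {q1=false, q2=false, q3=false, q5=false}.
          branch 2.1.2 (add (((~q3 -> (q2 <-> ~q3)) | q2) & ~q1)):
            (((~q3 -> (q2 <-> ~q3)) | q2) & ~q1): α-rule — add ((~q3 -> (q2 <-> ~q3)) | q2), ~q1.
            ((~q3 -> (q2 <-> ~q3)) | q2): β-rule — branch into (~q3 -> (q2 <-> ~q3))  //  q2.
              branch 2.1.2.1 (add (~q3 -> (q2 <-> ~q3))):
                (~q3 -> (q2 <-> ~q3)): β-rule — branch into ~~q3  //  (q2 <-> ~q3).
                  branch 2.1.2.1.1 (add ~~q3):
                    ○ open, literals {q1=false, q3=true, q5=false}.
                  branch 2.1.2.1.2 (add (q2 <-> ~q3)):
                    (q2 <-> ~q3): β-rule — branch into q2, ~q3  //  ~q2, ~~q3.
                      branch 2.1.2.1.2.1 (add q2, ~q3):
                        ○ open, literals {q1=false, q2=true, q3=false, q5=false}.
                      branch 2.1.2.1.2.2 (add ~q2, ~~q3):
                        ○ open, literals {q1=false, q2=false, q3=true, q5=false}.
              branch 2.1.2.2 (add q2):
                ○ open, literals {q1=false, q2=true, q5=false}.
      branch 2.2 (add ~((q2 | (~q1 -> q3)) -> (((~q3 -> (q2 <-> ~q3)) | q2) & ~q1)), ~~q5):
        ~((q2 | (~q1 -> q3)) -> (((~q3 -> (q2 <-> ~q3)) | q2) & ~q1)): α-rule — add (q2 | (~q1 -> q3)), ~(((~q3 -> (q2 <-> ~q3)) | q2) & ~q1).
        ~~q5: drop double negation, giving q5.
        (q2 | (~q1 -> q3)): β-rule — branch into q2  //  (~q1 -> q3).
          branch 2.2.1 (add q2):
            ~(((~q3 -> (q2 <-> ~q3)) | q2) & ~q1): β-rule — branch into ~((~q3 -> (q2 <-> ~q3)) | q2)  //  ~~q1.
              branch 2.2.1.1 (add ~((~q3 -> (q2 <-> ~q3)) | q2)):
                ~((~q3 -> (q2 <-> ~q3)) | q2): α-rule — add ~(~q3 -> (q2 <-> ~q3)), ~q2.
                × closes — contains both q2 and ~q2.
              branch 2.2.1.2 (add ~~q1):
                × closes — contains both q1 and ~q1.
          branch 2.2.2 (add (~q1 -> q3)):
            ~(((~q3 -> (q2 <-> ~q3)) | q2) & ~q1): β-rule — branch into ~((~q3 -> (q2 <-> ~q3)) | q2)  //  ~~q1.
              branch 2.2.2.1 (add ~((~q3 -> (q2 <-> ~q3)) | q2)):
                ~((~q3 -> (q2 <-> ~q3)) | q2): α-rule — add ~(~q3 -> (q2 <-> ~q3)), ~q2.
                ~(~q3 -> (q2 <-> ~q3)): α-rule — add ~q3, ~(q2 <-> ~q3).
                (~q1 -> q3): β-rule — branch into ~~q1  //  q3.
                  branch 2.2.2.1.1 (add ~~q1):
                    × closes — contains both q1 and ~q1.
                  branch 2.2.2.1.2 (add q3):
                    × closes — contains both q3 and ~q3.
              branch 2.2.2.2 (add ~~q1):
                × closes — contains both q1 and ~q1.
10 branches closed, 9 open.
An open branch gives a countermodel: q1=true, q2=true, q5=false (unmentioned atoms arbitrary); under it the original formula is false.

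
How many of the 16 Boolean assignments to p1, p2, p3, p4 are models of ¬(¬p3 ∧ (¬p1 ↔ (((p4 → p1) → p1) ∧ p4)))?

Initial set: {¬(¬p3 ∧ (¬p1 ↔ (((p4 → p1) → p1) ∧ p4)))}.
¬(¬p3 ∧ (¬p1 ↔ (((p4 → p1) → p1) ∧ p4))): β-rule — branch into ¬¬p3  //  ¬(¬p1 ↔ (((p4 → p1) → p1) ∧ p4)).
  branch 1 (add ¬¬p3):
    ○ open, literals {p3=true}.
  branch 2 (add ¬(¬p1 ↔ (((p4 → p1) → p1) ∧ p4))):
    ¬(¬p1 ↔ (((p4 → p1) → p1) ∧ p4)): β-rule — branch into ¬p1, ¬(((p4 → p1) → p1) ∧ p4)  //  ¬¬p1, (((p4 → p1) → p1) ∧ p4).
      branch 2.1 (add ¬p1, ¬(((p4 → p1) → p1) ∧ p4)):
        ¬(((p4 → p1) → p1) ∧ p4): β-rule — branch into ¬((p4 → p1) → p1)  //  ¬p4.
          branch 2.1.1 (add ¬((p4 → p1) → p1)):
            ¬((p4 → p1) → p1): α-rule — add (p4 → p1), ¬p1.
            (p4 → p1): β-rule — branch into ¬p4  //  p1.
              branch 2.1.1.1 (add ¬p4):
                ○ open, literals {p1=false, p4=false}.
              branch 2.1.1.2 (add p1):
                × closes — contains both p1 and ¬p1.
          branch 2.1.2 (add ¬p4):
            ○ open, literals {p1=false, p4=false}.
      branch 2.2 (add ¬¬p1, (((p4 → p1) → p1) ∧ p4)):
        (((p4 → p1) → p1) ∧ p4): α-rule — add ((p4 → p1) → p1), p4.
        ((p4 → p1) → p1): β-rule — branch into ¬(p4 → p1)  //  p1.
          branch 2.2.1 (add ¬(p4 → p1)):
            ¬(p4 → p1): α-rule — add p4, ¬p1.
            × closes — contains both p1 and ¬p1.
          branch 2.2.2 (add p1):
            ○ open, literals {p1=true, p4=true}.
2 branches closed, 4 open.
Each open branch fixes some atoms; the unmentioned ones are free. Counting distinct full assignments: branch {p3=true} (p1, p2, p4) contributes 8 new; branch {p1=false, p4=false} (p2, p3) contributes 2 new; branch {p1=false, p4=false} (p2, p3) contributes 0 new; branch {p1=true, p4=true} (p2, p3) contributes 2 new. Total: 12.

12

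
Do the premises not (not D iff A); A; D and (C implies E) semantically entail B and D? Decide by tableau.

Initial set: {T not (not D iff A); T A; T (D and (C implies E)); F (B and D)}.
T (D and (C implies E)): α-rule — add T D, T (C implies E).
T not (not D iff A): β-rule — branch into T not D, F A  //  F not D, T A.
  branch 1 (add T not D, F A):
    × closes — contains both D and not D.
  branch 2 (add F not D, T A):
    F (B and D): β-rule — branch into F B  //  F D.
      branch 2.1 (add F B):
        T (C implies E): β-rule — branch into F C  //  T E.
          branch 2.1.1 (add F C):
            ○ open, literals {A=T, B=F, C=F, D=T}.
          branch 2.1.2 (add T E):
            ○ open, literals {A=T, B=F, D=T, E=T}.
      branch 2.2 (add F D):
        × closes — contains both D and not D.
2 branches closed, 2 open.
An open branch gives a countermodel: A=T, B=F, C=F, D=T (unmentioned atoms arbitrary); the premises hold there but the conclusion fails.

No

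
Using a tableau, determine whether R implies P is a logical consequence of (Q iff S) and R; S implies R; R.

Initial set: {((Q iff S) and R); (S implies R); R; not (R implies P)}.
((Q iff S) and R): α-rule — add (Q iff S), R.
not (R implies P): α-rule — add R, not P.
(S implies R): β-rule — branch into not S  //  R.
  branch 1 (add not S):
    (Q iff S): β-rule — branch into Q, S  //  not Q, not S.
      branch 1.1 (add Q, S):
        × closes — contains both S and not S.
      branch 1.2 (add not Q, not S):
        ○ open, literals {P=F, Q=F, R=T, S=F}.
  branch 2 (add R):
    (Q iff S): β-rule — branch into Q, S  //  not Q, not S.
      branch 2.1 (add Q, S):
        ○ open, literals {P=F, Q=T, R=T, S=T}.
      branch 2.2 (add not Q, not S):
        ○ open, literals {P=F, Q=F, R=T, S=F}.
1 branch closed, 3 open.
An open branch gives a countermodel: P=F, Q=F, R=T, S=F (unmentioned atoms arbitrary); the premises hold there but the conclusion fails.

No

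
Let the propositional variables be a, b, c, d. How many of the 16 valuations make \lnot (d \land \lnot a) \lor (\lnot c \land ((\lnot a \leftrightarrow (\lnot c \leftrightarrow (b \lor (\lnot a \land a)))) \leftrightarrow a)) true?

Initial set: {(\lnot (d \land \lnot a) \lor (\lnot c \land ((\lnot a \leftrightarrow (\lnot c \leftrightarrow (b \lor (\lnot a \land a)))) \leftrightarrow a)))}.
(\lnot (d \land \lnot a) \lor (\lnot c \land ((\lnot a \leftrightarrow (\lnot c \leftrightarrow (b \lor (\lnot a \land a)))) \leftrightarrow a))): β-rule — branch into \lnot (d \land \lnot a)  //  (\lnot c \land ((\lnot a \leftrightarrow (\lnot c \leftrightarrow (b \lor (\lnot a \land a)))) \leftrightarrow a)).
  branch 1 (add \lnot (d \land \lnot a)):
    \lnot (d \land \lnot a): β-rule — branch into \lnot d  //  \lnot \lnot a.
      branch 1.1 (add \lnot d):
        ○ open, literals {d=false}.
      branch 1.2 (add \lnot \lnot a):
        ○ open, literals {a=true}.
  branch 2 (add (\lnot c \land ((\lnot a \leftrightarrow (\lnot c \leftrightarrow (b \lor (\lnot a \land a)))) \leftrightarrow a))):
    (\lnot c \land ((\lnot a \leftrightarrow (\lnot c \leftrightarrow (b \lor (\lnot a \land a)))) \leftrightarrow a)): α-rule — add \lnot c, ((\lnot a \leftrightarrow (\lnot c \leftrightarrow (b \lor (\lnot a \land a)))) \leftrightarrow a).
    ((\lnot a \leftrightarrow (\lnot c \leftrightarrow (b \lor (\lnot a \land a)))) \leftrightarrow a): β-rule — branch into (\lnot a \leftrightarrow (\lnot c \leftrightarrow (b \lor (\lnot a \land a)))), a  //  \lnot (\lnot a \leftrightarrow (\lnot c \leftrightarrow (b \lor (\lnot a \land a)))), \lnot a.
      branch 2.1 (add (\lnot a \leftrightarrow (\lnot c \leftrightarrow (b \lor (\lnot a \land a)))), a):
        (\lnot a \leftrightarrow (\lnot c \leftrightarrow (b \lor (\lnot a \land a)))): β-rule — branch into \lnot a, (\lnot c \leftrightarrow (b \lor (\lnot a \land a)))  //  \lnot \lnot a, \lnot (\lnot c \leftrightarrow (b \lor (\lnot a \land a))).
          branch 2.1.1 (add \lnot a, (\lnot c \leftrightarrow (b \lor (\lnot a \land a)))):
            × closes — contains both a and \lnot a.
          branch 2.1.2 (add \lnot \lnot a, \lnot (\lnot c \leftrightarrow (b \lor (\lnot a \land a)))):
            \lnot (\lnot c \leftrightarrow (b \lor (\lnot a \land a))): β-rule — branch into \lnot c, \lnot (b \lor (\lnot a \land a))  //  \lnot \lnot c, (b \lor (\lnot a \land a)).
              branch 2.1.2.1 (add \lnot c, \lnot (b \lor (\lnot a \land a))):
                \lnot (b \lor (\lnot a \land a)): α-rule — add \lnot b, \lnot (\lnot a \land a).
                \lnot (\lnot a \land a): β-rule — branch into \lnot \lnot a  //  \lnot a.
                  branch 2.1.2.1.1 (add \lnot \lnot a):
                    ○ open, literals {a=true, b=false, c=false}.
                  branch 2.1.2.1.2 (add \lnot a):
                    × closes — contains both a and \lnot a.
              branch 2.1.2.2 (add \lnot \lnot c, (b \lor (\lnot a \land a))):
                × closes — contains both c and \lnot c.
      branch 2.2 (add \lnot (\lnot a \leftrightarrow (\lnot c \leftrightarrow (b \lor (\lnot a \land a)))), \lnot a):
        \lnot (\lnot a \leftrightarrow (\lnot c \leftrightarrow (b \lor (\lnot a \land a)))): β-rule — branch into \lnot a, \lnot (\lnot c \leftrightarrow (b \lor (\lnot a \land a)))  //  \lnot \lnot a, (\lnot c \leftrightarrow (b \lor (\lnot a \land a))).
          branch 2.2.1 (add \lnot a, \lnot (\lnot c \leftrightarrow (b \lor (\lnot a \land a)))):
            \lnot (\lnot c \leftrightarrow (b \lor (\lnot a \land a))): β-rule — branch into \lnot c, \lnot (b \lor (\lnot a \land a))  //  \lnot \lnot c, (b \lor (\lnot a \land a)).
              branch 2.2.1.1 (add \lnot c, \lnot (b \lor (\lnot a \land a))):
                \lnot (b \lor (\lnot a \land a)): α-rule — add \lnot b, \lnot (\lnot a \land a).
                \lnot (\lnot a \land a): β-rule — branch into \lnot \lnot a  //  \lnot a.
                  branch 2.2.1.1.1 (add \lnot \lnot a):
                    × closes — contains both a and \lnot a.
                  branch 2.2.1.1.2 (add \lnot a):
                    ○ open, literals {a=false, b=false, c=false}.
              branch 2.2.1.2 (add \lnot \lnot c, (b \lor (\lnot a \land a))):
                × closes — contains both c and \lnot c.
          branch 2.2.2 (add \lnot \lnot a, (\lnot c \leftrightarrow (b \lor (\lnot a \land a)))):
            × closes — contains both a and \lnot a.
6 branches closed, 4 open.
Each open branch fixes some atoms; the unmentioned ones are free. Counting distinct full assignments: branch {d=false} (a, b, c) contributes 8 new; branch {a=true} (b, c, d) contributes 4 new; branch {a=true, b=false, c=false} (d) contributes 0 new; branch {a=false, b=false, c=false} (d) contributes 1 new. Total: 13.

13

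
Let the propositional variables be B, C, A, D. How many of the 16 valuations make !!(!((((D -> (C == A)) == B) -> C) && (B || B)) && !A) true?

Initial set: {T !!(!((((D -> (C == A)) == B) -> C) && (B || B)) && !A)}.
T !!(!((((D -> (C == A)) == B) -> C) && (B || B)) && !A): drop double negation, giving T (!((((D -> (C == A)) == B) -> C) && (B || B)) && !A).
T (!((((D -> (C == A)) == B) -> C) && (B || B)) && !A): α-rule — add T !((((D -> (C == A)) == B) -> C) && (B || B)), T !A.
T !((((D -> (C == A)) == B) -> C) && (B || B)): β-rule — branch into F (((D -> (C == A)) == B) -> C)  //  F (B || B).
  branch 1 (add F (((D -> (C == A)) == B) -> C)):
    F (((D -> (C == A)) == B) -> C): α-rule — add T ((D -> (C == A)) == B), F C.
    T ((D -> (C == A)) == B): β-rule — branch into T (D -> (C == A)), T B  //  F (D -> (C == A)), F B.
      branch 1.1 (add T (D -> (C == A)), T B):
        T (D -> (C == A)): β-rule — branch into F D  //  T (C == A).
          branch 1.1.1 (add F D):
            ○ open, literals {A=0, B=1, C=0, D=0}.
          branch 1.1.2 (add T (C == A)):
            T (C == A): β-rule — branch into T C, T A  //  F C, F A.
              branch 1.1.2.1 (add T C, T A):
                × closes — contains both C and !C.
              branch 1.1.2.2 (add F C, F A):
                ○ open, literals {A=0, B=1, C=0}.
      branch 1.2 (add F (D -> (C == A)), F B):
        F (D -> (C == A)): α-rule — add T D, F (C == A).
        F (C == A): β-rule — branch into T C, F A  //  F C, T A.
          branch 1.2.1 (add T C, F A):
            × closes — contains both C and !C.
          branch 1.2.2 (add F C, T A):
            × closes — contains both A and !A.
  branch 2 (add F (B || B)):
    F (B || B): α-rule — add F B, F B.
    ○ open, literals {A=0, B=0}.
3 branches closed, 3 open.
Each open branch fixes some atoms; the unmentioned ones are free. Counting distinct full assignments: branch {A=0, B=1, C=0, D=0} (none free) contributes 1 new; branch {A=0, B=1, C=0} (D) contributes 1 new; branch {A=0, B=0} (C, D) contributes 4 new. Total: 6.

6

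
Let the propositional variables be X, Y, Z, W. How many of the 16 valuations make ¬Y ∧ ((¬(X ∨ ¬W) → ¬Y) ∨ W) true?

8

Initial set: {(¬Y ∧ ((¬(X ∨ ¬W) → ¬Y) ∨ W))}.
(¬Y ∧ ((¬(X ∨ ¬W) → ¬Y) ∨ W)): α-rule — add ¬Y, ((¬(X ∨ ¬W) → ¬Y) ∨ W).
((¬(X ∨ ¬W) → ¬Y) ∨ W): β-rule — branch into (¬(X ∨ ¬W) → ¬Y)  //  W.
  branch 1 (add (¬(X ∨ ¬W) → ¬Y)):
    (¬(X ∨ ¬W) → ¬Y): β-rule — branch into ¬¬(X ∨ ¬W)  //  ¬Y.
      branch 1.1 (add ¬¬(X ∨ ¬W)):
        ¬¬(X ∨ ¬W): β-rule — branch into X  //  ¬W.
          branch 1.1.1 (add X):
            ○ open, literals {X=T, Y=F}.
          branch 1.1.2 (add ¬W):
            ○ open, literals {W=F, Y=F}.
      branch 1.2 (add ¬Y):
        ○ open, literals {Y=F}.
  branch 2 (add W):
    ○ open, literals {W=T, Y=F}.
0 branches closed, 4 open.
Each open branch fixes some atoms; the unmentioned ones are free. Counting distinct full assignments: branch {X=T, Y=F} (Z, W) contributes 4 new; branch {W=F, Y=F} (X, Z) contributes 2 new; branch {Y=F} (X, Z, W) contributes 2 new; branch {W=T, Y=F} (X, Z) contributes 0 new. Total: 8.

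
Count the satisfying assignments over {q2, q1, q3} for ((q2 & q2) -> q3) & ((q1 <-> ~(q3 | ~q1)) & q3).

2

Initial set: {T (((q2 & q2) -> q3) & ((q1 <-> ~(q3 | ~q1)) & q3))}.
T (((q2 & q2) -> q3) & ((q1 <-> ~(q3 | ~q1)) & q3)): α-rule — add T ((q2 & q2) -> q3), T ((q1 <-> ~(q3 | ~q1)) & q3).
T ((q1 <-> ~(q3 | ~q1)) & q3): α-rule — add T (q1 <-> ~(q3 | ~q1)), T q3.
T ((q2 & q2) -> q3): β-rule — branch into F (q2 & q2)  //  T q3.
  branch 1 (add F (q2 & q2)):
    T (q1 <-> ~(q3 | ~q1)): β-rule — branch into T q1, T ~(q3 | ~q1)  //  F q1, F ~(q3 | ~q1).
      branch 1.1 (add T q1, T ~(q3 | ~q1)):
        T ~(q3 | ~q1): α-rule — add F q3, F ~q1.
        × closes — contains both q3 and ~q3.
      branch 1.2 (add F q1, F ~(q3 | ~q1)):
        F (q2 & q2): β-rule — branch into F q2  //  F q2.
          branch 1.2.1 (add F q2):
            F ~(q3 | ~q1): β-rule — branch into T q3  //  T ~q1.
              branch 1.2.1.1 (add T q3):
                ○ open, literals {q1=F, q2=F, q3=T}.
              branch 1.2.1.2 (add T ~q1):
                ○ open, literals {q1=F, q2=F, q3=T}.
          branch 1.2.2 (add F q2):
            F ~(q3 | ~q1): β-rule — branch into T q3  //  T ~q1.
              branch 1.2.2.1 (add T q3):
                ○ open, literals {q1=F, q2=F, q3=T}.
              branch 1.2.2.2 (add T ~q1):
                ○ open, literals {q1=F, q2=F, q3=T}.
  branch 2 (add T q3):
    T (q1 <-> ~(q3 | ~q1)): β-rule — branch into T q1, T ~(q3 | ~q1)  //  F q1, F ~(q3 | ~q1).
      branch 2.1 (add T q1, T ~(q3 | ~q1)):
        T ~(q3 | ~q1): α-rule — add F q3, F ~q1.
        × closes — contains both q3 and ~q3.
      branch 2.2 (add F q1, F ~(q3 | ~q1)):
        F ~(q3 | ~q1): β-rule — branch into T q3  //  T ~q1.
          branch 2.2.1 (add T q3):
            ○ open, literals {q1=F, q3=T}.
          branch 2.2.2 (add T ~q1):
            ○ open, literals {q1=F, q3=T}.
2 branches closed, 6 open.
Each open branch fixes some atoms; the unmentioned ones are free. Counting distinct full assignments: branch {q1=F, q2=F, q3=T} (none free) contributes 1 new; branch {q1=F, q2=F, q3=T} (none free) contributes 0 new; branch {q1=F, q2=F, q3=T} (none free) contributes 0 new; branch {q1=F, q2=F, q3=T} (none free) contributes 0 new; branch {q1=F, q3=T} (q2) contributes 1 new; branch {q1=F, q3=T} (q2) contributes 0 new. Total: 2.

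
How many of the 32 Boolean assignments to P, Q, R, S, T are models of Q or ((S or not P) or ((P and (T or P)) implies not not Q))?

Initial set: {(Q or ((S or not P) or ((P and (T or P)) implies not not Q)))}.
(Q or ((S or not P) or ((P and (T or P)) implies not not Q))): β-rule — branch into Q  //  ((S or not P) or ((P and (T or P)) implies not not Q)).
  branch 1 (add Q):
    ○ open, literals {Q=true}.
  branch 2 (add ((S or not P) or ((P and (T or P)) implies not not Q))):
    ((S or not P) or ((P and (T or P)) implies not not Q)): β-rule — branch into (S or not P)  //  ((P and (T or P)) implies not not Q).
      branch 2.1 (add (S or not P)):
        (S or not P): β-rule — branch into S  //  not P.
          branch 2.1.1 (add S):
            ○ open, literals {S=true}.
          branch 2.1.2 (add not P):
            ○ open, literals {P=false}.
      branch 2.2 (add ((P and (T or P)) implies not not Q)):
        ((P and (T or P)) implies not not Q): β-rule — branch into not (P and (T or P))  //  not not Q.
          branch 2.2.1 (add not (P and (T or P))):
            not (P and (T or P)): β-rule — branch into not P  //  not (T or P).
              branch 2.2.1.1 (add not P):
                ○ open, literals {P=false}.
              branch 2.2.1.2 (add not (T or P)):
                not (T or P): α-rule — add not T, not P.
                ○ open, literals {P=false, T=false}.
          branch 2.2.2 (add not not Q):
            not not Q: drop double negation, giving Q.
            ○ open, literals {Q=true}.
0 branches closed, 6 open.
Each open branch fixes some atoms; the unmentioned ones are free. Counting distinct full assignments: branch {Q=true} (P, R, S, T) contributes 16 new; branch {S=true} (P, Q, R, T) contributes 8 new; branch {P=false} (Q, R, S, T) contributes 4 new; branch {P=false} (Q, R, S, T) contributes 0 new; branch {P=false, T=false} (Q, R, S) contributes 0 new; branch {Q=true} (P, R, S, T) contributes 0 new. Total: 28.

28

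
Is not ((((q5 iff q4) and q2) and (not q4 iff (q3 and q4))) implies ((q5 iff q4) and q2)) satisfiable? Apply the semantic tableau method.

Unsatisfiable

Initial set: {not ((((q5 iff q4) and q2) and (not q4 iff (q3 and q4))) implies ((q5 iff q4) and q2))}.
not ((((q5 iff q4) and q2) and (not q4 iff (q3 and q4))) implies ((q5 iff q4) and q2)): α-rule — add (((q5 iff q4) and q2) and (not q4 iff (q3 and q4))), not ((q5 iff q4) and q2).
(((q5 iff q4) and q2) and (not q4 iff (q3 and q4))): α-rule — add ((q5 iff q4) and q2), (not q4 iff (q3 and q4)).
((q5 iff q4) and q2): α-rule — add (q5 iff q4), q2.
not ((q5 iff q4) and q2): β-rule — branch into not (q5 iff q4)  //  not q2.
  branch 1 (add not (q5 iff q4)):
    (not q4 iff (q3 and q4)): β-rule — branch into not q4, (q3 and q4)  //  not not q4, not (q3 and q4).
      branch 1.1 (add not q4, (q3 and q4)):
        (q3 and q4): α-rule — add q3, q4.
        × closes — contains both q4 and not q4.
      branch 1.2 (add not not q4, not (q3 and q4)):
        (q5 iff q4): β-rule — branch into q5, q4  //  not q5, not q4.
          branch 1.2.1 (add q5, q4):
            not (q5 iff q4): β-rule — branch into q5, not q4  //  not q5, q4.
              branch 1.2.1.1 (add q5, not q4):
                × closes — contains both q4 and not q4.
              branch 1.2.1.2 (add not q5, q4):
                × closes — contains both q5 and not q5.
          branch 1.2.2 (add not q5, not q4):
            × closes — contains both q4 and not q4.
  branch 2 (add not q2):
    × closes — contains both q2 and not q2.
All 5 branches close.
Every branch closed; the formula is unsatisfiable.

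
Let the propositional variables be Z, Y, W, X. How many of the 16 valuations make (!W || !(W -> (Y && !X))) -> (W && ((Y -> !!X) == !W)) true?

2

Initial set: {((!W || !(W -> (Y && !X))) -> (W && ((Y -> !!X) == !W)))}.
((!W || !(W -> (Y && !X))) -> (W && ((Y -> !!X) == !W))): β-rule — branch into !(!W || !(W -> (Y && !X)))  //  (W && ((Y -> !!X) == !W)).
  branch 1 (add !(!W || !(W -> (Y && !X)))):
    !(!W || !(W -> (Y && !X))): α-rule — add !!W, !!(W -> (Y && !X)).
    !!(W -> (Y && !X)): β-rule — branch into !W  //  (Y && !X).
      branch 1.1 (add !W):
        × closes — contains both W and !W.
      branch 1.2 (add (Y && !X)):
        (Y && !X): α-rule — add Y, !X.
        ○ open, literals {W=T, X=F, Y=T}.
  branch 2 (add (W && ((Y -> !!X) == !W))):
    (W && ((Y -> !!X) == !W)): α-rule — add W, ((Y -> !!X) == !W).
    ((Y -> !!X) == !W): β-rule — branch into (Y -> !!X), !W  //  !(Y -> !!X), !!W.
      branch 2.1 (add (Y -> !!X), !W):
        × closes — contains both W and !W.
      branch 2.2 (add !(Y -> !!X), !!W):
        !(Y -> !!X): α-rule — add Y, !!!X.
        !!!X: drop double negation, giving !X.
        ○ open, literals {W=T, X=F, Y=T}.
2 branches closed, 2 open.
Each open branch fixes some atoms; the unmentioned ones are free. Counting distinct full assignments: branch {W=T, X=F, Y=T} (Z) contributes 2 new; branch {W=T, X=F, Y=T} (Z) contributes 0 new. Total: 2.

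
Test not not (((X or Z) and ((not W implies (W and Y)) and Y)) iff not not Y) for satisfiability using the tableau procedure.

Satisfiable

Initial set: {not not (((X or Z) and ((not W implies (W and Y)) and Y)) iff not not Y)}.
not not (((X or Z) and ((not W implies (W and Y)) and Y)) iff not not Y): drop double negation, giving (((X or Z) and ((not W implies (W and Y)) and Y)) iff not not Y).
(((X or Z) and ((not W implies (W and Y)) and Y)) iff not not Y): β-rule — branch into ((X or Z) and ((not W implies (W and Y)) and Y)), not not Y  //  not ((X or Z) and ((not W implies (W and Y)) and Y)), not not not Y.
  branch 1 (add ((X or Z) and ((not W implies (W and Y)) and Y)), not not Y):
    ((X or Z) and ((not W implies (W and Y)) and Y)): α-rule — add (X or Z), ((not W implies (W and Y)) and Y).
    not not Y: drop double negation, giving Y.
    ((not W implies (W and Y)) and Y): α-rule — add (not W implies (W and Y)), Y.
    (X or Z): β-rule — branch into X  //  Z.
      branch 1.1 (add X):
        (not W implies (W and Y)): β-rule — branch into not not W  //  (W and Y).
          branch 1.1.1 (add not not W):
            ○ open, literals {W=T, X=T, Y=T}.
          branch 1.1.2 (add (W and Y)):
            (W and Y): α-rule — add W, Y.
            ○ open, literals {W=T, X=T, Y=T}.
      branch 1.2 (add Z):
        (not W implies (W and Y)): β-rule — branch into not not W  //  (W and Y).
          branch 1.2.1 (add not not W):
            ○ open, literals {W=T, Y=T, Z=T}.
          branch 1.2.2 (add (W and Y)):
            (W and Y): α-rule — add W, Y.
            ○ open, literals {W=T, Y=T, Z=T}.
  branch 2 (add not ((X or Z) and ((not W implies (W and Y)) and Y)), not not not Y):
    not not not Y: drop double negation, giving not Y.
    not ((X or Z) and ((not W implies (W and Y)) and Y)): β-rule — branch into not (X or Z)  //  not ((not W implies (W and Y)) and Y).
      branch 2.1 (add not (X or Z)):
        not (X or Z): α-rule — add not X, not Z.
        ○ open, literals {X=F, Y=F, Z=F}.
      branch 2.2 (add not ((not W implies (W and Y)) and Y)):
        not ((not W implies (W and Y)) and Y): β-rule — branch into not (not W implies (W and Y))  //  not Y.
          branch 2.2.1 (add not (not W implies (W and Y))):
            not (not W implies (W and Y)): α-rule — add not W, not (W and Y).
            not (W and Y): β-rule — branch into not W  //  not Y.
              branch 2.2.1.1 (add not W):
                ○ open, literals {W=F, Y=F}.
              branch 2.2.1.2 (add not Y):
                ○ open, literals {W=F, Y=F}.
          branch 2.2.2 (add not Y):
            ○ open, literals {Y=F}.
0 branches closed, 8 open.
An open branch gives a satisfying assignment: W=T, X=T, Y=T.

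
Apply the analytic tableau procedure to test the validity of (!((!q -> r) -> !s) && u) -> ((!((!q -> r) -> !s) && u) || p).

Assume the negation and expand:
Initial set: {!((!((!q -> r) -> !s) && u) -> ((!((!q -> r) -> !s) && u) || p))}.
!((!((!q -> r) -> !s) && u) -> ((!((!q -> r) -> !s) && u) || p)): α-rule — add (!((!q -> r) -> !s) && u), !((!((!q -> r) -> !s) && u) || p).
(!((!q -> r) -> !s) && u): α-rule — add !((!q -> r) -> !s), u.
!((!((!q -> r) -> !s) && u) || p): α-rule — add !(!((!q -> r) -> !s) && u), !p.
!((!q -> r) -> !s): α-rule — add (!q -> r), !!s.
!(!((!q -> r) -> !s) && u): β-rule — branch into !!((!q -> r) -> !s)  //  !u.
  branch 1 (add !!((!q -> r) -> !s)):
    (!q -> r): β-rule — branch into !!q  //  r.
      branch 1.1 (add !!q):
        !!((!q -> r) -> !s): β-rule — branch into !(!q -> r)  //  !s.
          branch 1.1.1 (add !(!q -> r)):
            !(!q -> r): α-rule — add !q, !r.
            × closes — contains both q and !q.
          branch 1.1.2 (add !s):
            × closes — contains both s and !s.
      branch 1.2 (add r):
        !!((!q -> r) -> !s): β-rule — branch into !(!q -> r)  //  !s.
          branch 1.2.1 (add !(!q -> r)):
            !(!q -> r): α-rule — add !q, !r.
            × closes — contains both r and !r.
          branch 1.2.2 (add !s):
            × closes — contains both s and !s.
  branch 2 (add !u):
    × closes — contains both u and !u.
All 5 branches close.
Every branch closed, so the negation is unsatisfiable and the formula is valid.

Valid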